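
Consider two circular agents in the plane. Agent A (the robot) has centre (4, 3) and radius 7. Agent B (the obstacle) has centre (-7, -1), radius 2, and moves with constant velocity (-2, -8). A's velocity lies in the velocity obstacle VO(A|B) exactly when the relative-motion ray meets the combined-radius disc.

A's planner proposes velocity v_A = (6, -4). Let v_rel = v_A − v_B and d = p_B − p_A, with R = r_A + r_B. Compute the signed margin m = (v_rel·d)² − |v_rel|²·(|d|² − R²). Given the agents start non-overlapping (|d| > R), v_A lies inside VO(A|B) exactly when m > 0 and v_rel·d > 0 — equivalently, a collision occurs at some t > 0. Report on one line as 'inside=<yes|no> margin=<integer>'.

d = (-11, -4),  |d|² = 137;  R = 7+2 = 9,  c = 137−9² = 56
v_rel = (8, 4),  |v_rel|² = 80;  v_rel·d = (8)·(-11) + (4)·(-4) = -104
80·t² + 208·t + 56 = 0  ⇒  m = (-104)² − 80·56 = 6336
m = 6336 > 0,  v_rel·d = -104 < 0  ⇒  outside

inside=no margin=6336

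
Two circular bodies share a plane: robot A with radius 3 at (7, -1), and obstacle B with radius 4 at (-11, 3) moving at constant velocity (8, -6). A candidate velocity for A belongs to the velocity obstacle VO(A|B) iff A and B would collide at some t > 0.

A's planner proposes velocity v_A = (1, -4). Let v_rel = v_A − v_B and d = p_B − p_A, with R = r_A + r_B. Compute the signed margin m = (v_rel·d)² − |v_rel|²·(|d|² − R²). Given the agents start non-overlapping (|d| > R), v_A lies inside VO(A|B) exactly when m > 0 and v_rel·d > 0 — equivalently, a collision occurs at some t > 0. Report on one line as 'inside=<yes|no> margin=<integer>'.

d = (-18, 4),  |d|² = 340;  R = 3+4 = 7,  c = 340−7² = 291
v_rel = (-7, 2),  |v_rel|² = 53;  v_rel·d = (-7)·(-18) + (2)·(4) = 134
53·t² − 268·t + 291 = 0  ⇒  m = 134² − 53·291 = 2533
m = 2533 > 0,  v_rel·d = 134 > 0  ⇒  inside

inside=yes margin=2533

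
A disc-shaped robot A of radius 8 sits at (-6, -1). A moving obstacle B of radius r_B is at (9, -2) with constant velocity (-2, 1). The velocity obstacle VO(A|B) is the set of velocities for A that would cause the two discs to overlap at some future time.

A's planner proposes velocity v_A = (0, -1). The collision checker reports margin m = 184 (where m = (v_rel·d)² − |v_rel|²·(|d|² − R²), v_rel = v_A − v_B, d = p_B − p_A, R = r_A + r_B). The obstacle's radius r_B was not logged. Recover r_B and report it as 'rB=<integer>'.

m = 184
d = (15, -1);  v_rel = (2, -2),  |v_rel|² = 8
v_rel×d = (2)·(-1) − (-2)·(15) = 28
since m = R²·8 − 28²:  R² = (784 + 184) / 8 = 121
R = √121 = 11  ⇒  r_B = 11 − 8 = 3

rB=3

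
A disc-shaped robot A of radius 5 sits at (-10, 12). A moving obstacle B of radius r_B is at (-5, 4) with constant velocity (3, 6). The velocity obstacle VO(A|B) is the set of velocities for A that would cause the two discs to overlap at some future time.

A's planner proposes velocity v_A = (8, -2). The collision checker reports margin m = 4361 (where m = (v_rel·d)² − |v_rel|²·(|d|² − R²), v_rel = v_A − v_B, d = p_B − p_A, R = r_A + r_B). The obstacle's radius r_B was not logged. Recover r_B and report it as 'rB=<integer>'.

m = 4361
d = (5, -8);  v_rel = (5, -8),  |v_rel|² = 89
v_rel×d = (5)·(-8) − (-8)·(5) = 0
since m = R²·89 − 0²:  R² = (0 + 4361) / 89 = 49
R = √49 = 7  ⇒  r_B = 7 − 5 = 2

rB=2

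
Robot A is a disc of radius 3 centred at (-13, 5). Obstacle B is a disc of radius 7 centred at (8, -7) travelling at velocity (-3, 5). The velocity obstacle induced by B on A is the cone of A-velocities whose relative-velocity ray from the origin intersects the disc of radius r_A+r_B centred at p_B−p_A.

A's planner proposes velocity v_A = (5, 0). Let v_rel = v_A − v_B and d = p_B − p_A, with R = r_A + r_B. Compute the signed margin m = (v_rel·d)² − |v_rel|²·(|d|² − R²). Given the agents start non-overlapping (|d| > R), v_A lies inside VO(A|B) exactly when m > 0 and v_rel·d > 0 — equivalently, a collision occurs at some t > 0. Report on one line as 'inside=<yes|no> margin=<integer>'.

d = (21, -12),  |d|² = 585;  R = 3+7 = 10,  c = 585−10² = 485
v_rel = (8, -5),  |v_rel|² = 89;  v_rel·d = (8)·(21) + (-5)·(-12) = 228
89·t² − 456·t + 485 = 0  ⇒  m = 228² − 89·485 = 8819
m = 8819 > 0,  v_rel·d = 228 > 0  ⇒  inside

inside=yes margin=8819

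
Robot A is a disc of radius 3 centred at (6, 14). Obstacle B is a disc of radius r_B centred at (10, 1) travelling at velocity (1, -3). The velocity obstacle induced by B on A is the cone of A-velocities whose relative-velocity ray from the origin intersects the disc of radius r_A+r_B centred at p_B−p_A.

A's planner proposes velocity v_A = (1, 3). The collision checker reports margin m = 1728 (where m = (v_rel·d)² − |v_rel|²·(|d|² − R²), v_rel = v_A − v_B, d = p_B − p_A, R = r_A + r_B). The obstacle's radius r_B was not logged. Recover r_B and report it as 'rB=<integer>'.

m = 1728
d = (4, -13);  v_rel = (0, 6),  |v_rel|² = 36
v_rel×d = (0)·(-13) − (6)·(4) = -24
since m = R²·36 − (-24)²:  R² = (576 + 1728) / 36 = 64
R = √64 = 8  ⇒  r_B = 8 − 3 = 5

rB=5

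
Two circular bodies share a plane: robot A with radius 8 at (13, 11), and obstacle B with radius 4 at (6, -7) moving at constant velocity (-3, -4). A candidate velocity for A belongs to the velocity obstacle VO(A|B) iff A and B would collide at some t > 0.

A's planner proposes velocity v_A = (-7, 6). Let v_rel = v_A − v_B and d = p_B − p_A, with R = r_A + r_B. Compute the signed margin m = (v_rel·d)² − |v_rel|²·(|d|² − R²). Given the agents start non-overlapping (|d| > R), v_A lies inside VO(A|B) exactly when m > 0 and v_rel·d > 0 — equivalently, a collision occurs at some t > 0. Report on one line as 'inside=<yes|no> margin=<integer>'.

d = (-7, -18),  |d|² = 373;  R = 8+4 = 12,  c = 373−12² = 229
v_rel = (-4, 10),  |v_rel|² = 116;  v_rel·d = (-4)·(-7) + (10)·(-18) = -152
116·t² + 304·t + 229 = 0  ⇒  m = (-152)² − 116·229 = -3460
m = -3460 < 0,  v_rel·d = -152 < 0  ⇒  outside

inside=no margin=-3460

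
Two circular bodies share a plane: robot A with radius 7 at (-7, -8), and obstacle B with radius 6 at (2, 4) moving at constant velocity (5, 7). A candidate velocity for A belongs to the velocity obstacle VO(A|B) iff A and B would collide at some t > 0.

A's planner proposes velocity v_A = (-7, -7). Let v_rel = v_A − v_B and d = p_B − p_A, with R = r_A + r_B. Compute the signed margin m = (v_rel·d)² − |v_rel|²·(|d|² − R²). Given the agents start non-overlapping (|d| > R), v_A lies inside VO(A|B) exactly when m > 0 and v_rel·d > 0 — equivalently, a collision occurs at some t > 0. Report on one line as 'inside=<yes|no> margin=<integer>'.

d = (9, 12),  |d|² = 225;  R = 7+6 = 13,  c = 225−13² = 56
v_rel = (-12, -14),  |v_rel|² = 340;  v_rel·d = (-12)·(9) + (-14)·(12) = -276
340·t² + 552·t + 56 = 0  ⇒  m = (-276)² − 340·56 = 57136
m = 57136 > 0,  v_rel·d = -276 < 0  ⇒  outside

inside=no margin=57136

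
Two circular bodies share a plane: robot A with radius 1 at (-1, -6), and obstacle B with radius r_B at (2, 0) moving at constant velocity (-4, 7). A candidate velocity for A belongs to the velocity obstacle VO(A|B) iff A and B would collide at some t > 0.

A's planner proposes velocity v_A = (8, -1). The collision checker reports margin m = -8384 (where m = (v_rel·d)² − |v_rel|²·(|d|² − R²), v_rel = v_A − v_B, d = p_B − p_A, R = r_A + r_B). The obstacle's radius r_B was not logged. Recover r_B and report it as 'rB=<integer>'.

m = -8384
d = (3, 6);  v_rel = (12, -8),  |v_rel|² = 208
v_rel×d = (12)·(6) − (-8)·(3) = 96
since m = R²·208 − 96²:  R² = (9216 + -8384) / 208 = 4
R = √4 = 2  ⇒  r_B = 2 − 1 = 1

rB=1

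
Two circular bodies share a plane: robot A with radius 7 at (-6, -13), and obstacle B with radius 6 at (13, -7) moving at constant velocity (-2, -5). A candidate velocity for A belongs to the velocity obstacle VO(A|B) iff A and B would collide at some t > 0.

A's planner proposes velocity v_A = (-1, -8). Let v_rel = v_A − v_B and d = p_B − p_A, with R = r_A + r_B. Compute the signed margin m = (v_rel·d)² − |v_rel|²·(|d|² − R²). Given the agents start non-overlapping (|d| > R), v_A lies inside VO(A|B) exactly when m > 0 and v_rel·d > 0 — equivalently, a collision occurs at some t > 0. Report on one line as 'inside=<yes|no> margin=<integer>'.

d = (19, 6),  |d|² = 397;  R = 7+6 = 13,  c = 397−13² = 228
v_rel = (1, -3),  |v_rel|² = 10;  v_rel·d = (1)·(19) + (-3)·(6) = 1
10·t² − 2·t + 228 = 0  ⇒  m = 1² − 10·228 = -2279
m = -2279 < 0,  v_rel·d = 1 > 0  ⇒  outside

inside=no margin=-2279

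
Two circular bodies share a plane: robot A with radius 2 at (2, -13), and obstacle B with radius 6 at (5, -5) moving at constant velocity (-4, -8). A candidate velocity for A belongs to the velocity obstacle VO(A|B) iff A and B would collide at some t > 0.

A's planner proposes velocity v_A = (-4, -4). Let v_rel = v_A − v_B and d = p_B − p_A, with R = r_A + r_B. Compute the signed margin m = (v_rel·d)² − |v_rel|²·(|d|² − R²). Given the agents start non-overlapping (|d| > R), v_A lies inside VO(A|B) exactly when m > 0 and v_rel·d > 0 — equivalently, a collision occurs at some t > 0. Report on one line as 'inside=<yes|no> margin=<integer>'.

d = (3, 8),  |d|² = 73;  R = 2+6 = 8,  c = 73−8² = 9
v_rel = (0, 4),  |v_rel|² = 16;  v_rel·d = (0)·(3) + (4)·(8) = 32
16·t² − 64·t + 9 = 0  ⇒  m = 32² − 16·9 = 880
m = 880 > 0,  v_rel·d = 32 > 0  ⇒  inside

inside=yes margin=880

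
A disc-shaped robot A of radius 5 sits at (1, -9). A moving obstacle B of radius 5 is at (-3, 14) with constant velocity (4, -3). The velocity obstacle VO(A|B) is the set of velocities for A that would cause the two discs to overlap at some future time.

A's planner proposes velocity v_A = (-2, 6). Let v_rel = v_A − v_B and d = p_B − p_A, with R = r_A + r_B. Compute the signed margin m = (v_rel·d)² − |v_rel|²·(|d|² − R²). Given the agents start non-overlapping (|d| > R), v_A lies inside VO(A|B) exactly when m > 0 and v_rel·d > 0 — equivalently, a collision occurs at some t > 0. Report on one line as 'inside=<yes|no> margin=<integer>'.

d = (-4, 23),  |d|² = 545;  R = 5+5 = 10,  c = 545−10² = 445
v_rel = (-6, 9),  |v_rel|² = 117;  v_rel·d = (-6)·(-4) + (9)·(23) = 231
117·t² − 462·t + 445 = 0  ⇒  m = 231² − 117·445 = 1296
m = 1296 > 0,  v_rel·d = 231 > 0  ⇒  inside

inside=yes margin=1296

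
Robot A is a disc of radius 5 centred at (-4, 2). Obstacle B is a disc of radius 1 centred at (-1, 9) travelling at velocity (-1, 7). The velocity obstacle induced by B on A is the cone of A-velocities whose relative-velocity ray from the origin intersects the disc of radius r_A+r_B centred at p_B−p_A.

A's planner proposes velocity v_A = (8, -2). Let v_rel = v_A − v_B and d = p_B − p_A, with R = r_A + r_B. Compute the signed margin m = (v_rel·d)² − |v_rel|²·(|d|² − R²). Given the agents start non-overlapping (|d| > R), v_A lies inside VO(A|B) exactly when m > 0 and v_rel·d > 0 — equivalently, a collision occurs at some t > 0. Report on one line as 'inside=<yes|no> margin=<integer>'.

d = (3, 7),  |d|² = 58;  R = 5+1 = 6,  c = 58−6² = 22
v_rel = (9, -9),  |v_rel|² = 162;  v_rel·d = (9)·(3) + (-9)·(7) = -36
162·t² + 72·t + 22 = 0  ⇒  m = (-36)² − 162·22 = -2268
m = -2268 < 0,  v_rel·d = -36 < 0  ⇒  outside

inside=no margin=-2268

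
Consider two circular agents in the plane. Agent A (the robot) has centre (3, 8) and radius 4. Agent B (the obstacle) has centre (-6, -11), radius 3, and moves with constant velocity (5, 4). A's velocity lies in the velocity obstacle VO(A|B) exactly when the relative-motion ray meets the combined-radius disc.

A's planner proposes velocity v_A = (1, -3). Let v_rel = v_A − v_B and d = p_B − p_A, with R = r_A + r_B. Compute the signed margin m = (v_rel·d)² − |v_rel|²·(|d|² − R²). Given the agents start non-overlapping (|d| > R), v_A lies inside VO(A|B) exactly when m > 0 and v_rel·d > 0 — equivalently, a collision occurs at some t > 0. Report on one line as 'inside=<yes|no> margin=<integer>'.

d = (-9, -19),  |d|² = 442;  R = 4+3 = 7,  c = 442−7² = 393
v_rel = (-4, -7),  |v_rel|² = 65;  v_rel·d = (-4)·(-9) + (-7)·(-19) = 169
65·t² − 338·t + 393 = 0  ⇒  m = 169² − 65·393 = 3016
m = 3016 > 0,  v_rel·d = 169 > 0  ⇒  inside

inside=yes margin=3016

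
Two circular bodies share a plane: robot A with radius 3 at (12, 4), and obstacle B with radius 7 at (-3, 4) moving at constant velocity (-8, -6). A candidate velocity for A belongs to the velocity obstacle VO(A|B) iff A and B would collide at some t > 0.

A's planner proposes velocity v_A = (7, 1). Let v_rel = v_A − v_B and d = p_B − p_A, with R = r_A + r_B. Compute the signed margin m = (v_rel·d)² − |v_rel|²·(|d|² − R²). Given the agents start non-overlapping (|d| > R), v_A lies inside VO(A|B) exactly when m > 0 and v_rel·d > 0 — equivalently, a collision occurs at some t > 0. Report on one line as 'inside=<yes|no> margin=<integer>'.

d = (-15, 0),  |d|² = 225;  R = 3+7 = 10,  c = 225−10² = 125
v_rel = (15, 7),  |v_rel|² = 274;  v_rel·d = (15)·(-15) + (7)·(0) = -225
274·t² + 450·t + 125 = 0  ⇒  m = (-225)² − 274·125 = 16375
m = 16375 > 0,  v_rel·d = -225 < 0  ⇒  outside

inside=no margin=16375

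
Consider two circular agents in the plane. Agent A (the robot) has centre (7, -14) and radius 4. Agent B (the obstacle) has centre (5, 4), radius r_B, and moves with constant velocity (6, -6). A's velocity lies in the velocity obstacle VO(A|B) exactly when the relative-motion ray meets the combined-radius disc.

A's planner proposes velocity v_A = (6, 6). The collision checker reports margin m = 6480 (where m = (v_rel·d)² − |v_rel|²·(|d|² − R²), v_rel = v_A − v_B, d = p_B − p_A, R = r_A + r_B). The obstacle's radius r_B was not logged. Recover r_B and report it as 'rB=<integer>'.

m = 6480
d = (-2, 18);  v_rel = (0, 12),  |v_rel|² = 144
v_rel×d = (0)·(18) − (12)·(-2) = 24
since m = R²·144 − 24²:  R² = (576 + 6480) / 144 = 49
R = √49 = 7  ⇒  r_B = 7 − 4 = 3

rB=3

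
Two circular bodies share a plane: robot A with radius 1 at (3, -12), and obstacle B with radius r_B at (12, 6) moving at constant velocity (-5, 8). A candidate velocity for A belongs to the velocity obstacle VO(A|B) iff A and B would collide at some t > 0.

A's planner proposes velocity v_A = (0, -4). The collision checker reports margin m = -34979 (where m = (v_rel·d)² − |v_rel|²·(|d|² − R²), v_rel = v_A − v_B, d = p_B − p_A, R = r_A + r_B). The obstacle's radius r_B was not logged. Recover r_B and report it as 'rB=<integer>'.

m = -34979
d = (9, 18);  v_rel = (5, -12),  |v_rel|² = 169
v_rel×d = (5)·(18) − (-12)·(9) = 198
since m = R²·169 − 198²:  R² = (39204 + -34979) / 169 = 25
R = √25 = 5  ⇒  r_B = 5 − 1 = 4

rB=4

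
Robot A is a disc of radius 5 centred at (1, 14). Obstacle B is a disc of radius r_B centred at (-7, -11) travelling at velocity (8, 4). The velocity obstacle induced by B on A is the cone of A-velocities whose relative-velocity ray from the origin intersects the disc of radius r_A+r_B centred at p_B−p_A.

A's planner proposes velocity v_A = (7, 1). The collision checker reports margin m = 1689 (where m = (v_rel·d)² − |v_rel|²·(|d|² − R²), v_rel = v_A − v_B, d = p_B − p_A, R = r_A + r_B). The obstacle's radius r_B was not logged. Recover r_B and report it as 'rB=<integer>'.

m = 1689
d = (-8, -25);  v_rel = (-1, -3),  |v_rel|² = 10
v_rel×d = (-1)·(-25) − (-3)·(-8) = 1
since m = R²·10 − 1²:  R² = (1 + 1689) / 10 = 169
R = √169 = 13  ⇒  r_B = 13 − 5 = 8

rB=8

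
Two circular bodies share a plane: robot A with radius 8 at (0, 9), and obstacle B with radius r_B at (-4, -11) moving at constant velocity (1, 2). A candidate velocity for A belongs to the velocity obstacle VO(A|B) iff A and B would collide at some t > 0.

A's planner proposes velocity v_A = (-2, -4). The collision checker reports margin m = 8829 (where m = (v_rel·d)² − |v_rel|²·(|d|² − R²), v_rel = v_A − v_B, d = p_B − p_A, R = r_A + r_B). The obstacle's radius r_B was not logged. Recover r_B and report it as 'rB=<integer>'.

m = 8829
d = (-4, -20);  v_rel = (-3, -6),  |v_rel|² = 45
v_rel×d = (-3)·(-20) − (-6)·(-4) = 36
since m = R²·45 − 36²:  R² = (1296 + 8829) / 45 = 225
R = √225 = 15  ⇒  r_B = 15 − 8 = 7

rB=7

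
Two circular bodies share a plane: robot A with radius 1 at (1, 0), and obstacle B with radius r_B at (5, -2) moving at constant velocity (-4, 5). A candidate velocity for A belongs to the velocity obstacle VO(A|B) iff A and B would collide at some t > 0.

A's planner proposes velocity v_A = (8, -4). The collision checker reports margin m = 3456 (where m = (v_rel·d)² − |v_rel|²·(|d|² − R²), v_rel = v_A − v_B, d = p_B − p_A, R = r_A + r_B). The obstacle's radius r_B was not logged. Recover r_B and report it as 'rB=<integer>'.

m = 3456
d = (4, -2);  v_rel = (12, -9),  |v_rel|² = 225
v_rel×d = (12)·(-2) − (-9)·(4) = 12
since m = R²·225 − 12²:  R² = (144 + 3456) / 225 = 16
R = √16 = 4  ⇒  r_B = 4 − 1 = 3

rB=3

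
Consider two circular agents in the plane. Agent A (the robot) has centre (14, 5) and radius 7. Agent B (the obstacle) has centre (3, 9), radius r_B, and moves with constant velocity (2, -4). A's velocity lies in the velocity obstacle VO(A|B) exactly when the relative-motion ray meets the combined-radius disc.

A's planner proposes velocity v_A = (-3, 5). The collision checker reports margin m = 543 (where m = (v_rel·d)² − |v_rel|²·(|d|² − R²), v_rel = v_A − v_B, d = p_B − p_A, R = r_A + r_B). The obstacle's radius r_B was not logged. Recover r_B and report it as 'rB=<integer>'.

m = 543
d = (-11, 4);  v_rel = (-5, 9),  |v_rel|² = 106
v_rel×d = (-5)·(4) − (9)·(-11) = 79
since m = R²·106 − 79²:  R² = (6241 + 543) / 106 = 64
R = √64 = 8  ⇒  r_B = 8 − 7 = 1

rB=1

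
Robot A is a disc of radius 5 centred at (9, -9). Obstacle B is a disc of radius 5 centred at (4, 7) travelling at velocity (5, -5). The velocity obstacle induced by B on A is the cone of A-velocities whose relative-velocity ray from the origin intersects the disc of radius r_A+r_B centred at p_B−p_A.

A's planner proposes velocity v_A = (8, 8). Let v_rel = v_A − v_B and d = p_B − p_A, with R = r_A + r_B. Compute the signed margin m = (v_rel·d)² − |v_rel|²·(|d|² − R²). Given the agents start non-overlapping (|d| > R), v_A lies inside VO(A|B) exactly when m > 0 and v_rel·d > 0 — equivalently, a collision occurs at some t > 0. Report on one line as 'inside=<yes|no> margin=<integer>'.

d = (-5, 16),  |d|² = 281;  R = 5+5 = 10,  c = 281−10² = 181
v_rel = (3, 13),  |v_rel|² = 178;  v_rel·d = (3)·(-5) + (13)·(16) = 193
178·t² − 386·t + 181 = 0  ⇒  m = 193² − 178·181 = 5031
m = 5031 > 0,  v_rel·d = 193 > 0  ⇒  inside

inside=yes margin=5031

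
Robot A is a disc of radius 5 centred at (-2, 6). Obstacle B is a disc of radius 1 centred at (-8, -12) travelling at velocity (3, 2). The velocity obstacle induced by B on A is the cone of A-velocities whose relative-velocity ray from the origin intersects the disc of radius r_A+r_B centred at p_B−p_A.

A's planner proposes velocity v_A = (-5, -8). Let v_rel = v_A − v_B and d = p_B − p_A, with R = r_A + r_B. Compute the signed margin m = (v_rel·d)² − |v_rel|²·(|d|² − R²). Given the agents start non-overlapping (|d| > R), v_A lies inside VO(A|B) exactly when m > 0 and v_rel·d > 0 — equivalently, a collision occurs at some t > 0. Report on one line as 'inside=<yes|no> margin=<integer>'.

d = (-6, -18),  |d|² = 360;  R = 5+1 = 6,  c = 360−6² = 324
v_rel = (-8, -10),  |v_rel|² = 164;  v_rel·d = (-8)·(-6) + (-10)·(-18) = 228
164·t² − 456·t + 324 = 0  ⇒  m = 228² − 164·324 = -1152
m = -1152 < 0,  v_rel·d = 228 > 0  ⇒  outside

inside=no margin=-1152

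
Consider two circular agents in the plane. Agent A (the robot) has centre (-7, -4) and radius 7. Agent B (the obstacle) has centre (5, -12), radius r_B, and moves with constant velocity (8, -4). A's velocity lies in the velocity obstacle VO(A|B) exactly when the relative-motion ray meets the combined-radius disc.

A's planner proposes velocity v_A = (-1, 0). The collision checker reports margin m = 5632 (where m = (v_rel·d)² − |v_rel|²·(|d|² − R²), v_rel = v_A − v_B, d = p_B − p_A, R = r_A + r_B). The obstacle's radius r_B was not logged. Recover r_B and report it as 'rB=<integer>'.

m = 5632
d = (12, -8);  v_rel = (-9, 4),  |v_rel|² = 97
v_rel×d = (-9)·(-8) − (4)·(12) = 24
since m = R²·97 − 24²:  R² = (576 + 5632) / 97 = 64
R = √64 = 8  ⇒  r_B = 8 − 7 = 1

rB=1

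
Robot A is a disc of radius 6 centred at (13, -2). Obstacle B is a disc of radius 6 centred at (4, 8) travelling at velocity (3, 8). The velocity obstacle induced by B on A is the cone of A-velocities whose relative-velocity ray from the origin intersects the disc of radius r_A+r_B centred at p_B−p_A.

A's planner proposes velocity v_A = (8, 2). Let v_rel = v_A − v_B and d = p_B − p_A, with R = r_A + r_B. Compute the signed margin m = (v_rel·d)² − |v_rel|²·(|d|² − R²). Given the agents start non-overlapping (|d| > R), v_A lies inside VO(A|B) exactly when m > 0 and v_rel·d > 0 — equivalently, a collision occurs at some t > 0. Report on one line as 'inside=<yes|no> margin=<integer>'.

d = (-9, 10),  |d|² = 181;  R = 6+6 = 12,  c = 181−12² = 37
v_rel = (5, -6),  |v_rel|² = 61;  v_rel·d = (5)·(-9) + (-6)·(10) = -105
61·t² + 210·t + 37 = 0  ⇒  m = (-105)² − 61·37 = 8768
m = 8768 > 0,  v_rel·d = -105 < 0  ⇒  outside

inside=no margin=8768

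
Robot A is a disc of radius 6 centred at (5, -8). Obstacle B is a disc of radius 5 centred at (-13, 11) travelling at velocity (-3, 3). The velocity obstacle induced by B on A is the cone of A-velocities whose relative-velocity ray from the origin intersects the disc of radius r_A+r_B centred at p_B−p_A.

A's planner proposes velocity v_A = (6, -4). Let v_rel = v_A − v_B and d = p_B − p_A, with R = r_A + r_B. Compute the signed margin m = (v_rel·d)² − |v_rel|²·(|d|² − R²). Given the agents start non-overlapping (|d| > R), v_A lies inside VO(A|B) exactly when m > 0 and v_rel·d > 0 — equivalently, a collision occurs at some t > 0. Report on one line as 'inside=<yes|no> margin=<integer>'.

d = (-18, 19),  |d|² = 685;  R = 6+5 = 11,  c = 685−11² = 564
v_rel = (9, -7),  |v_rel|² = 130;  v_rel·d = (9)·(-18) + (-7)·(19) = -295
130·t² + 590·t + 564 = 0  ⇒  m = (-295)² − 130·564 = 13705
m = 13705 > 0,  v_rel·d = -295 < 0  ⇒  outside

inside=no margin=13705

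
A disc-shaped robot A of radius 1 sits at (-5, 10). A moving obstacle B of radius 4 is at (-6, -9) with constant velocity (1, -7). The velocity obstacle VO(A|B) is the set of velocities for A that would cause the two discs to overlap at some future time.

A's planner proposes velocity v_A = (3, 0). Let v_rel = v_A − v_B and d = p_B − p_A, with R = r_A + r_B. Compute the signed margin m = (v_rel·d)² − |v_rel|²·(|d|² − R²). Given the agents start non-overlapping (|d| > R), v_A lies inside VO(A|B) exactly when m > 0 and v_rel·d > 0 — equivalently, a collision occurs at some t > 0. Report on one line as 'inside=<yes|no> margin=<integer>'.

d = (-1, -19),  |d|² = 362;  R = 1+4 = 5,  c = 362−5² = 337
v_rel = (2, 7),  |v_rel|² = 53;  v_rel·d = (2)·(-1) + (7)·(-19) = -135
53·t² + 270·t + 337 = 0  ⇒  m = (-135)² − 53·337 = 364
m = 364 > 0,  v_rel·d = -135 < 0  ⇒  outside

inside=no margin=364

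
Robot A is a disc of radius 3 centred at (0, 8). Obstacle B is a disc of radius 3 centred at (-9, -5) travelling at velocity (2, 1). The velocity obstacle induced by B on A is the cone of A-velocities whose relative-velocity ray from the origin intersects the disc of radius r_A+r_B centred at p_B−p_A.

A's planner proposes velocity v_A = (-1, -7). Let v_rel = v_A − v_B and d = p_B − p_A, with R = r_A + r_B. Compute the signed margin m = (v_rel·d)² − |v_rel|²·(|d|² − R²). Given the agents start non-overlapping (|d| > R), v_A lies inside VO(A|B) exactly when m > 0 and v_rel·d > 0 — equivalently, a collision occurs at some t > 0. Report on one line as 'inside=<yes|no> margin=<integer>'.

d = (-9, -13),  |d|² = 250;  R = 3+3 = 6,  c = 250−6² = 214
v_rel = (-3, -8),  |v_rel|² = 73;  v_rel·d = (-3)·(-9) + (-8)·(-13) = 131
73·t² − 262·t + 214 = 0  ⇒  m = 131² − 73·214 = 1539
m = 1539 > 0,  v_rel·d = 131 > 0  ⇒  inside

inside=yes margin=1539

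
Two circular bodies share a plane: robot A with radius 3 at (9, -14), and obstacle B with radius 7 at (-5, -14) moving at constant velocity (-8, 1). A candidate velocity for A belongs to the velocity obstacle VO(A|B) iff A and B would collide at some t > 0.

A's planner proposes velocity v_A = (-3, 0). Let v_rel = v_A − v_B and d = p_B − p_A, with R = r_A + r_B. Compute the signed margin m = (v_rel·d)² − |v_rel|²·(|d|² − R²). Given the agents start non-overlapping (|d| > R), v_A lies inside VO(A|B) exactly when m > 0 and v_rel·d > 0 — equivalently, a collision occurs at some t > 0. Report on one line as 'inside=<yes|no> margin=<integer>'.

d = (-14, 0),  |d|² = 196;  R = 3+7 = 10,  c = 196−10² = 96
v_rel = (5, -1),  |v_rel|² = 26;  v_rel·d = (5)·(-14) + (-1)·(0) = -70
26·t² + 140·t + 96 = 0  ⇒  m = (-70)² − 26·96 = 2404
m = 2404 > 0,  v_rel·d = -70 < 0  ⇒  outside

inside=no margin=2404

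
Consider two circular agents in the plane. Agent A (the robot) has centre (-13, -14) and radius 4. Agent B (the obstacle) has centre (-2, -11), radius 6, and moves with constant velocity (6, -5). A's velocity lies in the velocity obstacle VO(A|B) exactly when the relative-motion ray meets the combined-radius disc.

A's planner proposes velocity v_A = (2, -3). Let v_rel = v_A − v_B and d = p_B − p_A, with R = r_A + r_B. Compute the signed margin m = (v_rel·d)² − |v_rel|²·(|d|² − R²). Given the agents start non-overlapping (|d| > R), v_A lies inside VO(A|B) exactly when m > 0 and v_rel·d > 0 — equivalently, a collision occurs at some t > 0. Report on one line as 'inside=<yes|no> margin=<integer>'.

d = (11, 3),  |d|² = 130;  R = 4+6 = 10,  c = 130−10² = 30
v_rel = (-4, 2),  |v_rel|² = 20;  v_rel·d = (-4)·(11) + (2)·(3) = -38
20·t² + 76·t + 30 = 0  ⇒  m = (-38)² − 20·30 = 844
m = 844 > 0,  v_rel·d = -38 < 0  ⇒  outside

inside=no margin=844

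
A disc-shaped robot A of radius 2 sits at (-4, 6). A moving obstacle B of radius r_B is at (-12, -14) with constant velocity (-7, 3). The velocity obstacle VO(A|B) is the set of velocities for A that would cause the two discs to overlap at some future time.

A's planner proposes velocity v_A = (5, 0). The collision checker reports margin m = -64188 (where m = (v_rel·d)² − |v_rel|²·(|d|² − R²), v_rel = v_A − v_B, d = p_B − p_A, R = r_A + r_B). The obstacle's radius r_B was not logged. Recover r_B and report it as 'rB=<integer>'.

m = -64188
d = (-8, -20);  v_rel = (12, -3),  |v_rel|² = 153
v_rel×d = (12)·(-20) − (-3)·(-8) = -264
since m = R²·153 − (-264)²:  R² = (69696 + -64188) / 153 = 36
R = √36 = 6  ⇒  r_B = 6 − 2 = 4

rB=4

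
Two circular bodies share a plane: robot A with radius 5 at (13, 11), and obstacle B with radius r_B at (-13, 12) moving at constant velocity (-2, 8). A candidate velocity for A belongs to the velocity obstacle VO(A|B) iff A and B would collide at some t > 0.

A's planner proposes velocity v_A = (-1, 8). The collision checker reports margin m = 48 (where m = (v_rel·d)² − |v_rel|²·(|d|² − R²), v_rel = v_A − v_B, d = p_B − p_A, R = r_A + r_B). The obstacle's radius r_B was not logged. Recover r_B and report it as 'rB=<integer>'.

m = 48
d = (-26, 1);  v_rel = (1, 0),  |v_rel|² = 1
v_rel×d = (1)·(1) − (0)·(-26) = 1
since m = R²·1 − 1²:  R² = (1 + 48) / 1 = 49
R = √49 = 7  ⇒  r_B = 7 − 5 = 2

rB=2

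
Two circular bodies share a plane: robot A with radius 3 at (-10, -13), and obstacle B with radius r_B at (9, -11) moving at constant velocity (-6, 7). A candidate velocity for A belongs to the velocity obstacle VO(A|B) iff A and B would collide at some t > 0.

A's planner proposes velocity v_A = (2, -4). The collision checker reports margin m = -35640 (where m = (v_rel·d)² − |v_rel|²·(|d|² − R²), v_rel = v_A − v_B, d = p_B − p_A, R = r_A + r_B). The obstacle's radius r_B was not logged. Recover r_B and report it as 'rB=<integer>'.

m = -35640
d = (19, 2);  v_rel = (8, -11),  |v_rel|² = 185
v_rel×d = (8)·(2) − (-11)·(19) = 225
since m = R²·185 − 225²:  R² = (50625 + -35640) / 185 = 81
R = √81 = 9  ⇒  r_B = 9 − 3 = 6

rB=6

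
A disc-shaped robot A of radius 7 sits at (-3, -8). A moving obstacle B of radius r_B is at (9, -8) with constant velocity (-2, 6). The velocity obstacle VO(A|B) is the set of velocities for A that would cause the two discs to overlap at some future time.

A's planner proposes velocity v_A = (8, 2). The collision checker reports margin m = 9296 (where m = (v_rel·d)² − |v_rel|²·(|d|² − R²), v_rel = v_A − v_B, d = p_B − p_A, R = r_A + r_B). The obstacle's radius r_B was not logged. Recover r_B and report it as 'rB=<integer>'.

m = 9296
d = (12, 0);  v_rel = (10, -4),  |v_rel|² = 116
v_rel×d = (10)·(0) − (-4)·(12) = 48
since m = R²·116 − 48²:  R² = (2304 + 9296) / 116 = 100
R = √100 = 10  ⇒  r_B = 10 − 7 = 3

rB=3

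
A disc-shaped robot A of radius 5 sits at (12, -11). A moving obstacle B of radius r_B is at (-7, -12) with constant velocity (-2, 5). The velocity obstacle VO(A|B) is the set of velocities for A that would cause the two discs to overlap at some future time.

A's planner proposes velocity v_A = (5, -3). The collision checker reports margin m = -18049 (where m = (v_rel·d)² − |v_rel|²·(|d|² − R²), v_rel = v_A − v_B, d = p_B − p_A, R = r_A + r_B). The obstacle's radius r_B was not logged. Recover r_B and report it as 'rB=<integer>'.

m = -18049
d = (-19, -1);  v_rel = (7, -8),  |v_rel|² = 113
v_rel×d = (7)·(-1) − (-8)·(-19) = -159
since m = R²·113 − (-159)²:  R² = (25281 + -18049) / 113 = 64
R = √64 = 8  ⇒  r_B = 8 − 5 = 3

rB=3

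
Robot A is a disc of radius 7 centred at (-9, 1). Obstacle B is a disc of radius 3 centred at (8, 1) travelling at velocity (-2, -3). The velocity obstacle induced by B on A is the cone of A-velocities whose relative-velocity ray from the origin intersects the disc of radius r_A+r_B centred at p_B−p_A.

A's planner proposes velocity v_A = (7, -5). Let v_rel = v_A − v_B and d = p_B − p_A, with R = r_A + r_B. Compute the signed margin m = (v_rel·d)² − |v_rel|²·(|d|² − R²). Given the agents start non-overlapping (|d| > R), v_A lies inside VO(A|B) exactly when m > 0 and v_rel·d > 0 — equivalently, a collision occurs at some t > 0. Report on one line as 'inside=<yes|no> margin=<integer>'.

d = (17, 0),  |d|² = 289;  R = 7+3 = 10,  c = 289−10² = 189
v_rel = (9, -2),  |v_rel|² = 85;  v_rel·d = (9)·(17) + (-2)·(0) = 153
85·t² − 306·t + 189 = 0  ⇒  m = 153² − 85·189 = 7344
m = 7344 > 0,  v_rel·d = 153 > 0  ⇒  inside

inside=yes margin=7344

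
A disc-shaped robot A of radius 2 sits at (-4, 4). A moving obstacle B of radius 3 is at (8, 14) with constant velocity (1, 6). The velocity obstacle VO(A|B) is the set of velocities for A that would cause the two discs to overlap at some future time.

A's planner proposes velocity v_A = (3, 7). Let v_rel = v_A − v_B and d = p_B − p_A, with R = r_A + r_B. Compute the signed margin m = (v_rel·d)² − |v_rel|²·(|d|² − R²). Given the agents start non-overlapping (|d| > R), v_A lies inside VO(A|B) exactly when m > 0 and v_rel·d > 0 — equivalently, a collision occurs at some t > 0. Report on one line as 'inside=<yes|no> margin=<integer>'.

d = (12, 10),  |d|² = 244;  R = 2+3 = 5,  c = 244−5² = 219
v_rel = (2, 1),  |v_rel|² = 5;  v_rel·d = (2)·(12) + (1)·(10) = 34
5·t² − 68·t + 219 = 0  ⇒  m = 34² − 5·219 = 61
m = 61 > 0,  v_rel·d = 34 > 0  ⇒  inside

inside=yes margin=61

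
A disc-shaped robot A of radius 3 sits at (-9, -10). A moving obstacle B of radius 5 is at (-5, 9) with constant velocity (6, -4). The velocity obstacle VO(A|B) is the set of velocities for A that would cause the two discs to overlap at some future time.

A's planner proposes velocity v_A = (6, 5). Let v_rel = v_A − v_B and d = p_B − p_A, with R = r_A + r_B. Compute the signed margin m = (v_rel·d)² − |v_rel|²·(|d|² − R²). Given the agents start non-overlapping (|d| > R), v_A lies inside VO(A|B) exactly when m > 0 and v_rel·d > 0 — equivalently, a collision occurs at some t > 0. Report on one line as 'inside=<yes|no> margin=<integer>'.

d = (4, 19),  |d|² = 377;  R = 3+5 = 8,  c = 377−8² = 313
v_rel = (0, 9),  |v_rel|² = 81;  v_rel·d = (0)·(4) + (9)·(19) = 171
81·t² − 342·t + 313 = 0  ⇒  m = 171² − 81·313 = 3888
m = 3888 > 0,  v_rel·d = 171 > 0  ⇒  inside

inside=yes margin=3888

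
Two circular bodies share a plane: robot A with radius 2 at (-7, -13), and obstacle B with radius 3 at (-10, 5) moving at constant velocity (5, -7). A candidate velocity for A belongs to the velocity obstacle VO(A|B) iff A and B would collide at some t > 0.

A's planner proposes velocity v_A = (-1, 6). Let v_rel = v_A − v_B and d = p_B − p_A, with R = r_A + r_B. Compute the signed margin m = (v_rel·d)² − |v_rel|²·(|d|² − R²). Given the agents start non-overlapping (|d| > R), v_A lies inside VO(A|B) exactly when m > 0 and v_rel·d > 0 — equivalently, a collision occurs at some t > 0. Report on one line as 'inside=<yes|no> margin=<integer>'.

d = (-3, 18),  |d|² = 333;  R = 2+3 = 5,  c = 333−5² = 308
v_rel = (-6, 13),  |v_rel|² = 205;  v_rel·d = (-6)·(-3) + (13)·(18) = 252
205·t² − 504·t + 308 = 0  ⇒  m = 252² − 205·308 = 364
m = 364 > 0,  v_rel·d = 252 > 0  ⇒  inside

inside=yes margin=364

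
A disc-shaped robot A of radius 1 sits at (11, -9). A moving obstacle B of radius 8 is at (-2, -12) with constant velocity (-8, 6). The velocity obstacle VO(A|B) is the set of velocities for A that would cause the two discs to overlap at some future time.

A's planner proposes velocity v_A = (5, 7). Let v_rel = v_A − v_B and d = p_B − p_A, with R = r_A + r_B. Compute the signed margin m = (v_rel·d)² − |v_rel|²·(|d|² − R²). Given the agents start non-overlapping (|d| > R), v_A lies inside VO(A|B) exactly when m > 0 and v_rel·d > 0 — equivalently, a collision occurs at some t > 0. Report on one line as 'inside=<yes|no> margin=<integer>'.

d = (-13, -3),  |d|² = 178;  R = 1+8 = 9,  c = 178−9² = 97
v_rel = (13, 1),  |v_rel|² = 170;  v_rel·d = (13)·(-13) + (1)·(-3) = -172
170·t² + 344·t + 97 = 0  ⇒  m = (-172)² − 170·97 = 13094
m = 13094 > 0,  v_rel·d = -172 < 0  ⇒  outside

inside=no margin=13094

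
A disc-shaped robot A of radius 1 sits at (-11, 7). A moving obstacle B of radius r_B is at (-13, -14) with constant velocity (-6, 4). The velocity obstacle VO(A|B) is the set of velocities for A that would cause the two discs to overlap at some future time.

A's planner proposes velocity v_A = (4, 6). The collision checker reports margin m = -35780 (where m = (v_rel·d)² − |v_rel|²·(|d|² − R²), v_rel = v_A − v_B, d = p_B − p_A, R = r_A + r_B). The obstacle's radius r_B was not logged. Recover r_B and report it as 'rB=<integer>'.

m = -35780
d = (-2, -21);  v_rel = (10, 2),  |v_rel|² = 104
v_rel×d = (10)·(-21) − (2)·(-2) = -206
since m = R²·104 − (-206)²:  R² = (42436 + -35780) / 104 = 64
R = √64 = 8  ⇒  r_B = 8 − 1 = 7

rB=7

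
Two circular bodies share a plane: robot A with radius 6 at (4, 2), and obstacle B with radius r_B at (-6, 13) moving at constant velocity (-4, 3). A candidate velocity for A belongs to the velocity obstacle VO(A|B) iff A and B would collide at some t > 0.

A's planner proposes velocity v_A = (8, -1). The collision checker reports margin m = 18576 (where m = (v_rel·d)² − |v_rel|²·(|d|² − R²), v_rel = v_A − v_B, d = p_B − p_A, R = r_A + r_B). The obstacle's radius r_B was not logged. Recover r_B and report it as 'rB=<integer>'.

m = 18576
d = (-10, 11);  v_rel = (12, -4),  |v_rel|² = 160
v_rel×d = (12)·(11) − (-4)·(-10) = 92
since m = R²·160 − 92²:  R² = (8464 + 18576) / 160 = 169
R = √169 = 13  ⇒  r_B = 13 − 6 = 7

rB=7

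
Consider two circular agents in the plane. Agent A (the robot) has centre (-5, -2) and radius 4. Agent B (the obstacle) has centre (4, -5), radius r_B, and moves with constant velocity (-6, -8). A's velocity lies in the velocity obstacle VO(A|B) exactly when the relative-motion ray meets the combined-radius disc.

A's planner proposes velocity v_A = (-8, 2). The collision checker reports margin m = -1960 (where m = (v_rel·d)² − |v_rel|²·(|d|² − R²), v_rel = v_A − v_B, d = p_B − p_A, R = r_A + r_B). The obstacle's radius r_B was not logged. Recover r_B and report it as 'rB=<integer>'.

m = -1960
d = (9, -3);  v_rel = (-2, 10),  |v_rel|² = 104
v_rel×d = (-2)·(-3) − (10)·(9) = -84
since m = R²·104 − (-84)²:  R² = (7056 + -1960) / 104 = 49
R = √49 = 7  ⇒  r_B = 7 − 4 = 3

rB=3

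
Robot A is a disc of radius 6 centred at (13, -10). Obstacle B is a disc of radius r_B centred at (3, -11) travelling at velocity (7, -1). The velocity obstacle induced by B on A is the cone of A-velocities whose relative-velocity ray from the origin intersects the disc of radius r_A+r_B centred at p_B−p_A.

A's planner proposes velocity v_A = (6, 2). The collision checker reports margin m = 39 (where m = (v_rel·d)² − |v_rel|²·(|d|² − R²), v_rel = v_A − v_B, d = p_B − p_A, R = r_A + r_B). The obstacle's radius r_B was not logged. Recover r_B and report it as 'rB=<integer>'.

m = 39
d = (-10, -1);  v_rel = (-1, 3),  |v_rel|² = 10
v_rel×d = (-1)·(-1) − (3)·(-10) = 31
since m = R²·10 − 31²:  R² = (961 + 39) / 10 = 100
R = √100 = 10  ⇒  r_B = 10 − 6 = 4

rB=4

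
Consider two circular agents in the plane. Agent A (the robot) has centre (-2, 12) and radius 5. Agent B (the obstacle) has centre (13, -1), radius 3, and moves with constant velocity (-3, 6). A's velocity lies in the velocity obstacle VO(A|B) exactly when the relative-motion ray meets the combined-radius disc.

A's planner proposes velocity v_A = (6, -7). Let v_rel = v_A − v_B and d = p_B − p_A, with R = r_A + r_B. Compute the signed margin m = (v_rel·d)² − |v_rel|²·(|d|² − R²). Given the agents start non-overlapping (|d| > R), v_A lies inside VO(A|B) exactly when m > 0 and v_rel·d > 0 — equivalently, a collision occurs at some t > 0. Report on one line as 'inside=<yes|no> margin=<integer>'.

d = (15, -13),  |d|² = 394;  R = 5+3 = 8,  c = 394−8² = 330
v_rel = (9, -13),  |v_rel|² = 250;  v_rel·d = (9)·(15) + (-13)·(-13) = 304
250·t² − 608·t + 330 = 0  ⇒  m = 304² − 250·330 = 9916
m = 9916 > 0,  v_rel·d = 304 > 0  ⇒  inside

inside=yes margin=9916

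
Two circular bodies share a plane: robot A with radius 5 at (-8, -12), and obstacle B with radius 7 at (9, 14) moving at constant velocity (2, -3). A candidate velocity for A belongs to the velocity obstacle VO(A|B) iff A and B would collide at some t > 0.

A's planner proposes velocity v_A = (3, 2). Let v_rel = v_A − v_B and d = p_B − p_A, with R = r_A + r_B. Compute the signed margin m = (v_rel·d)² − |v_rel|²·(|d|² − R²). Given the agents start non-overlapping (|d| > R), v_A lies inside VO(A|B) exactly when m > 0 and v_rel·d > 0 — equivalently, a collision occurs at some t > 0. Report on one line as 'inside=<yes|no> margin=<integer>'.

d = (17, 26),  |d|² = 965;  R = 5+7 = 12,  c = 965−12² = 821
v_rel = (1, 5),  |v_rel|² = 26;  v_rel·d = (1)·(17) + (5)·(26) = 147
26·t² − 294·t + 821 = 0  ⇒  m = 147² − 26·821 = 263
m = 263 > 0,  v_rel·d = 147 > 0  ⇒  inside

inside=yes margin=263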